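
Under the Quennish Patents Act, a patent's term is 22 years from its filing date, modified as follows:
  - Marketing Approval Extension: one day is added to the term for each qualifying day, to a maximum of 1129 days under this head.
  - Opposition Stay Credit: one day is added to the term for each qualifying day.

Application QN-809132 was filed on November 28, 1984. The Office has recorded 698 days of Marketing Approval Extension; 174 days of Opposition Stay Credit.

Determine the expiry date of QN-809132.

April 18, 2009

Base term: filing date + 22 years → 28 November 2006.
Marketing Approval Extension: 698 days (within the 1129-day cap) → +698 days → 26 October 2008.
Opposition Stay Credit: +174 days → 18 April 2009.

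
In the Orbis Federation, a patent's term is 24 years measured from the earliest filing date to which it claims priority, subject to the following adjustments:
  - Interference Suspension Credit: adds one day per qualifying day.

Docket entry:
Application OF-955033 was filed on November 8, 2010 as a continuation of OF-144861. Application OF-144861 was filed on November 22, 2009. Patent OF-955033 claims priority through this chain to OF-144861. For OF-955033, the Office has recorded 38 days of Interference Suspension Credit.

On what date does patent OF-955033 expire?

Earliest priority filing: 22 November 2009.
Base term: 22 November 2009 + 24 years → 22 November 2033.
Interference Suspension Credit: +38 days → 30 December 2033.

2033-12-30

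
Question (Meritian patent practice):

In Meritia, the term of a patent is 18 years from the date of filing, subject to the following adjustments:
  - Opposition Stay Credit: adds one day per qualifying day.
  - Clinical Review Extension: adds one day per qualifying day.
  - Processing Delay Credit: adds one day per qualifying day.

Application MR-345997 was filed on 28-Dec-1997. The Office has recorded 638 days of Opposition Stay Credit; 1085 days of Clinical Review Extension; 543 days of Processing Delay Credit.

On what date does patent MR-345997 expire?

Base term: filing date + 18 years → 28 December 2015.
Opposition Stay Credit: +638 days → 26 September 2017.
Clinical Review Extension: +1085 days → 15 September 2020.
Processing Delay Credit: +543 days → 12 March 2022.

March 12, 2022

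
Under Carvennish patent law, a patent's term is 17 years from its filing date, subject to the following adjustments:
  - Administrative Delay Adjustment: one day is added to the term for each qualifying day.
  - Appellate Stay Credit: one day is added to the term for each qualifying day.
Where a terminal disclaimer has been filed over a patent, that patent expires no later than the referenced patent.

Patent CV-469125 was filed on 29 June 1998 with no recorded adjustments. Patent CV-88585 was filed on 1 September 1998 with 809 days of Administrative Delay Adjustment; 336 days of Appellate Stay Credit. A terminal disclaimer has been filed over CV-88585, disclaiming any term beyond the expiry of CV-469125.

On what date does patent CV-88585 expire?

June 29, 2015

Natural term of CV-88585:
  Base: filing + 17 years → 1 September 2015.
  Administrative Delay Adjustment: +809 days → 18 November 2017.
  Appellate Stay Credit: +336 days → 20 October 2018.
Expiry of referenced patent CV-469125:
  Base: filing + 17 years → 29 June 2015.
Terminal disclaimer: CV-88585 expires on the earlier of 20 October 2018 and 29 June 2015.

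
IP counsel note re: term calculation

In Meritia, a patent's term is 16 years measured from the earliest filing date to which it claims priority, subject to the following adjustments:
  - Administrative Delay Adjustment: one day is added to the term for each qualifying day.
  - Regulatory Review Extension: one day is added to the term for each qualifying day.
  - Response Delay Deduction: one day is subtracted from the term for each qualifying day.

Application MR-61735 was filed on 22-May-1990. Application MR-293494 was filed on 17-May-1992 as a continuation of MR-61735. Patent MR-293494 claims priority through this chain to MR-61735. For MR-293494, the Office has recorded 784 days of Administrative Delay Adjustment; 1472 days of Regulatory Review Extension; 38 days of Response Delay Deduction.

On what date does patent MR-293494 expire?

June 17, 2012

Earliest priority filing: 22 May 1990.
Base term: 22 May 1990 + 16 years → 22 May 2006.
Administrative Delay Adjustment: +784 days → 14 July 2008.
Regulatory Review Extension: +1472 days → 25 July 2012.
Response Delay Deduction: −38 days → 17 June 2012.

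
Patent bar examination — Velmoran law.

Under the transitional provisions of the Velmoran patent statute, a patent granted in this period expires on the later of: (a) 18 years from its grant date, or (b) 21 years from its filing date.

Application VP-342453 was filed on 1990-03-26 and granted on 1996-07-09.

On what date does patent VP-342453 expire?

(a) grant + 18 years → 9 July 2014.
(b) filing + 21 years → 26 March 2011.
Later of the two: 9 July 2014.

July 9, 2014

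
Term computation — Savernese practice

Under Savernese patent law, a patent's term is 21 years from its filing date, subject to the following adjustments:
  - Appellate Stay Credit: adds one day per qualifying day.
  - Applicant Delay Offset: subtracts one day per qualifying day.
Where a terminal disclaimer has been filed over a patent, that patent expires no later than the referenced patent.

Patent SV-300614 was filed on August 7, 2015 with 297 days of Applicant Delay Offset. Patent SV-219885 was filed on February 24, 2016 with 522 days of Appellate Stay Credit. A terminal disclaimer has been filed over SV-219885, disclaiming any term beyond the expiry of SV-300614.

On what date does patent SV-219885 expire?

Natural term of SV-219885:
  Base: filing + 21 years → 24 February 2037.
  Appellate Stay Credit: +522 days → 31 July 2038.
Expiry of referenced patent SV-300614:
  Base: filing + 21 years → 7 August 2036.
  Applicant Delay Offset: −297 days → 15 October 2035.
Terminal disclaimer: SV-219885 expires on the earlier of 31 July 2038 and 15 October 2035.

2035-10-15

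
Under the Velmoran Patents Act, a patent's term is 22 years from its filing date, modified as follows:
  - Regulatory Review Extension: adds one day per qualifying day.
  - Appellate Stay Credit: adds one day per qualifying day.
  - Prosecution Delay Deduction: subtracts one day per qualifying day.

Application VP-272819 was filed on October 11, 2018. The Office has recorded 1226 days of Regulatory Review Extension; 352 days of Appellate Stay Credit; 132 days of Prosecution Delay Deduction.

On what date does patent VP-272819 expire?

Base term: filing date + 22 years → 11 October 2040.
Regulatory Review Extension: +1226 days → 19 February 2044.
Appellate Stay Credit: +352 days → 5 February 2045.
Prosecution Delay Deduction: −132 days → 26 September 2044.

2044-09-26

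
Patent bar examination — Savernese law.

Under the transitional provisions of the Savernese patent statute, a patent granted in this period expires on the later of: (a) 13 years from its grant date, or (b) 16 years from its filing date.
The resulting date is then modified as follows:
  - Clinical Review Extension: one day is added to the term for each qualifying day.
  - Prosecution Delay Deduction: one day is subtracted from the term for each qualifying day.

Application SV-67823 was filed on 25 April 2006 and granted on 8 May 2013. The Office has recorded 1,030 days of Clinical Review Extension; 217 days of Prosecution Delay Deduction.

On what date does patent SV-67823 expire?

July 29, 2028

(a) grant + 13 years → 8 May 2026.
(b) filing + 16 years → 25 April 2022.
Later of the two: 8 May 2026.
Clinical Review Extension: +1030 days → 3 March 2029.
Prosecution Delay Deduction: −217 days → 29 July 2028.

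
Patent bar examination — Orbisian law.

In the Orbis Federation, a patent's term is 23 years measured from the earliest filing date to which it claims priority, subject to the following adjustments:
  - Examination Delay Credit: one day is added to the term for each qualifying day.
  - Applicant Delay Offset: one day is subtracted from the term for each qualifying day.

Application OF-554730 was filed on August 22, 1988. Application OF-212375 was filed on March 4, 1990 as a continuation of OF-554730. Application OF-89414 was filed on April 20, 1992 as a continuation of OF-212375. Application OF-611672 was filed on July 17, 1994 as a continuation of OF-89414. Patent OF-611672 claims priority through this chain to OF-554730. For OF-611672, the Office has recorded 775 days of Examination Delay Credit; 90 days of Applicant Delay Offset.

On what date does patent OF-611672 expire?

2013-07-07

Earliest priority filing: 22 August 1988.
Base term: 22 August 1988 + 23 years → 22 August 2011.
Examination Delay Credit: +775 days → 5 October 2013.
Applicant Delay Offset: −90 days → 7 July 2013.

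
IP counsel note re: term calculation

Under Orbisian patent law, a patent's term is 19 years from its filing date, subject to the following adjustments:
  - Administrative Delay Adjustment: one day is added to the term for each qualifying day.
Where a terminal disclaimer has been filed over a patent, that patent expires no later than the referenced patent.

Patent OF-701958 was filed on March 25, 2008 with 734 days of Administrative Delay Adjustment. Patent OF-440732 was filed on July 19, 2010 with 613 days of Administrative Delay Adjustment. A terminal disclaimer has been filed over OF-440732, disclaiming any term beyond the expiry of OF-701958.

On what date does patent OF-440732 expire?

Natural term of OF-440732:
  Base: filing + 19 years → 19 July 2029.
  Administrative Delay Adjustment: +613 days → 24 March 2031.
Expiry of referenced patent OF-701958:
  Base: filing + 19 years → 25 March 2027.
  Administrative Delay Adjustment: +734 days → 28 March 2029.
Terminal disclaimer: OF-440732 expires on the earlier of 24 March 2031 and 28 March 2029.

2029-03-28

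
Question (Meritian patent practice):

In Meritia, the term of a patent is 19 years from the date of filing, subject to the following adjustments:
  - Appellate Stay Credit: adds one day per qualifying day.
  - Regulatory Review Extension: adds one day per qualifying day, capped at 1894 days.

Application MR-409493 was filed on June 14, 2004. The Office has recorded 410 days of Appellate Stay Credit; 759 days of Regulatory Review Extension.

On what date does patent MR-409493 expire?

August 26, 2026

Base term: filing date + 19 years → 14 June 2023.
Appellate Stay Credit: +410 days → 28 July 2024.
Regulatory Review Extension: 759 days (within the 1894-day cap) → +759 days → 26 August 2026.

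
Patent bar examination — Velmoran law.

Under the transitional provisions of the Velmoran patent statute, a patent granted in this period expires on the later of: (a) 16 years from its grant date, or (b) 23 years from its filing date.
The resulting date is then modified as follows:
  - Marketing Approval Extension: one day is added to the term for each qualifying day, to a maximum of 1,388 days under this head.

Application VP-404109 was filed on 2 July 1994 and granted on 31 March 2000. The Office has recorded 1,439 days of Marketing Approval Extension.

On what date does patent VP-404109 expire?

(a) grant + 16 years → 31 March 2016.
(b) filing + 23 years → 2 July 2017.
Later of the two: 2 July 2017.
Marketing Approval Extension: 1439 days claimed exceeds the 1388-day cap, so +1388 days → 20 April 2021.

2021-04-20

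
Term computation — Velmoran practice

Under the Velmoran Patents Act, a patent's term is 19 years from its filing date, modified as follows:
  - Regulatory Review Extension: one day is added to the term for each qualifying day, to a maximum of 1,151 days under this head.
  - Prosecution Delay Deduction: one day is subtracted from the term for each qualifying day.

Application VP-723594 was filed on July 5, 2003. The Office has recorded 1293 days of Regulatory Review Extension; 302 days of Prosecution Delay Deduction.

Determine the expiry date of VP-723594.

Base term: filing date + 19 years → 5 July 2022.
Regulatory Review Extension: 1293 days claimed exceeds the 1151-day cap, so +1151 days → 29 August 2025.
Prosecution Delay Deduction: −302 days → 31 October 2024.

October 31, 2024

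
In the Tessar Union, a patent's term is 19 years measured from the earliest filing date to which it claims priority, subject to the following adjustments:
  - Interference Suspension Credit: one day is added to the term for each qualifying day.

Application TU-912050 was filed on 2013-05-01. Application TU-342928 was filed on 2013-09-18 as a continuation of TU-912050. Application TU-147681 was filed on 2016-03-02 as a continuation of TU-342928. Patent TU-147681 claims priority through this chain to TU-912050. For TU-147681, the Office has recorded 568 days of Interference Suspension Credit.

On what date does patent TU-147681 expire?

Earliest priority filing: 1 May 2013.
Base term: 1 May 2013 + 19 years → 1 May 2032.
Interference Suspension Credit: +568 days → 20 November 2033.

2033-11-20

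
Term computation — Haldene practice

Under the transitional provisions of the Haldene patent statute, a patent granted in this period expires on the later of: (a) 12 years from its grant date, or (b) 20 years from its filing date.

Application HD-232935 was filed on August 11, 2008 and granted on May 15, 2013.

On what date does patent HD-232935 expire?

August 11, 2028

(a) grant + 12 years → 15 May 2025.
(b) filing + 20 years → 11 August 2028.
Later of the two: 11 August 2028.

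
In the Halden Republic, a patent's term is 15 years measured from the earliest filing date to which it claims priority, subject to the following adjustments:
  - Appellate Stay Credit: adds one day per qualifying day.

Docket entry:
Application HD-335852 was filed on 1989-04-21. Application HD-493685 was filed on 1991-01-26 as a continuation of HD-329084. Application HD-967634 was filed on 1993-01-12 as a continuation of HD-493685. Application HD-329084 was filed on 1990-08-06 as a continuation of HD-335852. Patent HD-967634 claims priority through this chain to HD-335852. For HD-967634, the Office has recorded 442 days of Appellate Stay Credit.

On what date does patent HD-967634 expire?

Earliest priority filing: 21 April 1989.
Base term: 21 April 1989 + 15 years → 21 April 2004.
Appellate Stay Credit: +442 days → 7 July 2005.

2005-07-07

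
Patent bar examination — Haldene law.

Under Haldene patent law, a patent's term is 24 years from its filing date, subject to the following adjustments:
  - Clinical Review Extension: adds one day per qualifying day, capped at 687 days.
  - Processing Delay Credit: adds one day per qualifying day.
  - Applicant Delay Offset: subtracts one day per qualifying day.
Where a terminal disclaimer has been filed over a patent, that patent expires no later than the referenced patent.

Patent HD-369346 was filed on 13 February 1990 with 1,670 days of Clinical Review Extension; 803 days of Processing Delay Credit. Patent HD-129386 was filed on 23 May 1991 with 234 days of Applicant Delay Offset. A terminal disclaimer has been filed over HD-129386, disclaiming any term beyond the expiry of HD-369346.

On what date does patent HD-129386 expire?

Natural term of HD-129386:
  Base: filing + 24 years → 23 May 2015.
  Applicant Delay Offset: −234 days → 1 October 2014.
Expiry of referenced patent HD-369346:
  Base: filing + 24 years → 13 February 2014.
  Clinical Review Extension: 1670 days claimed exceeds the 687-day cap, so +687 days → 1 January 2016.
  Processing Delay Credit: +803 days → 14 March 2018.
Terminal disclaimer: HD-129386 expires on the earlier of 1 October 2014 and 14 March 2018.

2014-10-01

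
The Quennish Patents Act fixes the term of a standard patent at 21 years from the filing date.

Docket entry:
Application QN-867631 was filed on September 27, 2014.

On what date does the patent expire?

Filing date + 21 years → 27 September 2035.

2035-09-27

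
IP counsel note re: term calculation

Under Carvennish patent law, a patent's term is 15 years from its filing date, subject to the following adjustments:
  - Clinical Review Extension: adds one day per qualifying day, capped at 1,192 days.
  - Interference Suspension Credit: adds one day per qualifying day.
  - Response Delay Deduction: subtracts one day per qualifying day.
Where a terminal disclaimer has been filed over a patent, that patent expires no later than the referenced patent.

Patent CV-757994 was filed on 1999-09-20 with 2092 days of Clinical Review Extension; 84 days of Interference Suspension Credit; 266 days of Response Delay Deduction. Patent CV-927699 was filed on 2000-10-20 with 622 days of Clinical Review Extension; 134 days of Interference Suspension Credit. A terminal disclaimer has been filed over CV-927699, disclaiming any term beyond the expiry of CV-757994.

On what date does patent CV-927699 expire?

Natural term of CV-927699:
  Base: filing + 15 years → 20 October 2015.
  Clinical Review Extension: 622 days (within the 1192-day cap) → +622 days → 3 July 2017.
  Interference Suspension Credit: +134 days → 14 November 2017.
Expiry of referenced patent CV-757994:
  Base: filing + 15 years → 20 September 2014.
  Clinical Review Extension: 2092 days claimed exceeds the 1192-day cap, so +1192 days → 25 December 2017.
  Interference Suspension Credit: +84 days → 19 March 2018.
  Response Delay Deduction: −266 days → 26 June 2017.
Terminal disclaimer: CV-927699 expires on the earlier of 14 November 2017 and 26 June 2017.

June 26, 2017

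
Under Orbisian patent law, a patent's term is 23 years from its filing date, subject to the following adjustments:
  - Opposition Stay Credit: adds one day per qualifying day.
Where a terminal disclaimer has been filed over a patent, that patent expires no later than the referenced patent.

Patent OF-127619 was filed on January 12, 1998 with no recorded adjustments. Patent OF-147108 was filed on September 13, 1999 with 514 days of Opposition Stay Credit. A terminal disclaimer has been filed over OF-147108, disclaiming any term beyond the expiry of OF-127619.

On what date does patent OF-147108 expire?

January 12, 2021

Natural term of OF-147108:
  Base: filing + 23 years → 13 September 2022.
  Opposition Stay Credit: +514 days → 9 February 2024.
Expiry of referenced patent OF-127619:
  Base: filing + 23 years → 12 January 2021.
Terminal disclaimer: OF-147108 expires on the earlier of 9 February 2024 and 12 January 2021.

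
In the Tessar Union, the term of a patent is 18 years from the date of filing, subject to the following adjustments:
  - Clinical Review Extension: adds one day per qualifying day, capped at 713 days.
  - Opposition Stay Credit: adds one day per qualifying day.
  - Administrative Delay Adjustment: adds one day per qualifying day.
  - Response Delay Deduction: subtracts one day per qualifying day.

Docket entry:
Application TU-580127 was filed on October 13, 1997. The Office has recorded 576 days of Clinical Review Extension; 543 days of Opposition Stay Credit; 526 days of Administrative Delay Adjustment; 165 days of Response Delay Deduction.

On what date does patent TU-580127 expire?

2019-11-01

Base term: filing date + 18 years → 13 October 2015.
Clinical Review Extension: 576 days (within the 713-day cap) → +576 days → 11 May 2017.
Opposition Stay Credit: +543 days → 5 November 2018.
Administrative Delay Adjustment: +526 days → 14 April 2020.
Response Delay Deduction: −165 days → 1 November 2019.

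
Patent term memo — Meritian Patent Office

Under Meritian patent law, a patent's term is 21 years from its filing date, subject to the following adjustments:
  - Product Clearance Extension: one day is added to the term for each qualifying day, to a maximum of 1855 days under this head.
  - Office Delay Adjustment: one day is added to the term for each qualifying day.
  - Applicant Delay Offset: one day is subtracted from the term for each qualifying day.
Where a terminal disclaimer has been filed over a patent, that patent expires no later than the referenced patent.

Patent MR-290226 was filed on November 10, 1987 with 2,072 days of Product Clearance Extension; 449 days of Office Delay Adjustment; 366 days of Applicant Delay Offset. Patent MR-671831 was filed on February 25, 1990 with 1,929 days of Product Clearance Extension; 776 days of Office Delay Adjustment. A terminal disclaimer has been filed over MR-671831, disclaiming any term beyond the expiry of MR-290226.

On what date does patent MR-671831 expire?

2014-03-02

Natural term of MR-671831:
  Base: filing + 21 years → 25 February 2011.
  Product Clearance Extension: 1929 days claimed exceeds the 1855-day cap, so +1855 days → 25 March 2016.
  Office Delay Adjustment: +776 days → 10 May 2018.
Expiry of referenced patent MR-290226:
  Base: filing + 21 years → 10 November 2008.
  Product Clearance Extension: 2072 days claimed exceeds the 1855-day cap, so +1855 days → 9 December 2013.
  Office Delay Adjustment: +449 days → 3 March 2015.
  Applicant Delay Offset: −366 days → 2 March 2014.
Terminal disclaimer: MR-671831 expires on the earlier of 10 May 2018 and 2 March 2014.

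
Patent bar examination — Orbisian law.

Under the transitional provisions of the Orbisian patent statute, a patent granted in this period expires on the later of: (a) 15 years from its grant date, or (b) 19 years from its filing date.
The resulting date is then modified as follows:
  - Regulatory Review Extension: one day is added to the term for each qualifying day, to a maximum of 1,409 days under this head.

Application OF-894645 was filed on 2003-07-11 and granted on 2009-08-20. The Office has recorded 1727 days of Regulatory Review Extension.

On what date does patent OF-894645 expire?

2028-06-29

(a) grant + 15 years → 20 August 2024.
(b) filing + 19 years → 11 July 2022.
Later of the two: 20 August 2024.
Regulatory Review Extension: 1727 days claimed exceeds the 1409-day cap, so +1409 days → 29 June 2028.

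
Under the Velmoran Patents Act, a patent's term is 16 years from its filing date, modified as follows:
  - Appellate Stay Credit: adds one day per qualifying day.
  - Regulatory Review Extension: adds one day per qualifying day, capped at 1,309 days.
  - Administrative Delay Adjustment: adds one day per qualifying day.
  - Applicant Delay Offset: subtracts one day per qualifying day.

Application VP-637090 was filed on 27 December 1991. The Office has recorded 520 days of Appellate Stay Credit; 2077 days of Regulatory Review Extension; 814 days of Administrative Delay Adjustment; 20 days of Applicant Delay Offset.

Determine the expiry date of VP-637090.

2015-03-03

Base term: filing date + 16 years → 27 December 2007.
Appellate Stay Credit: +520 days → 30 May 2009.
Regulatory Review Extension: 2077 days claimed exceeds the 1309-day cap, so +1309 days → 29 December 2012.
Administrative Delay Adjustment: +814 days → 23 March 2015.
Applicant Delay Offset: −20 days → 3 March 2015.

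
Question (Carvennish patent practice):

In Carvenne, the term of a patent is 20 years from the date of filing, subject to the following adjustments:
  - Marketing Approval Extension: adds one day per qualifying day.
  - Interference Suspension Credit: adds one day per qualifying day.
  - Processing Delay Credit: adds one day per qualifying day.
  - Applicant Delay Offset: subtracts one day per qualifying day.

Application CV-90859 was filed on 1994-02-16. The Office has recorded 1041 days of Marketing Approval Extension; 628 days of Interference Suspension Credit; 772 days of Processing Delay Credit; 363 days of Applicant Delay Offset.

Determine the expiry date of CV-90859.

2019-10-26

Base term: filing date + 20 years → 16 February 2014.
Marketing Approval Extension: +1041 days → 23 December 2016.
Interference Suspension Credit: +628 days → 12 September 2018.
Processing Delay Credit: +772 days → 23 October 2020.
Applicant Delay Offset: −363 days → 26 October 2019.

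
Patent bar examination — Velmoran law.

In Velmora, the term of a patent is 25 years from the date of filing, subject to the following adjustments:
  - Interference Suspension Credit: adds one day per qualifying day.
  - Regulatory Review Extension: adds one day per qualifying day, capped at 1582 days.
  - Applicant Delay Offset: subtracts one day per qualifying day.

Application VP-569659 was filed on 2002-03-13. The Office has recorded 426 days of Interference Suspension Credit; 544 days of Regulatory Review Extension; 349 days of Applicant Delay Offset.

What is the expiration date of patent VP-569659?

Base term: filing date + 25 years → 13 March 2027.
Interference Suspension Credit: +426 days → 12 May 2028.
Regulatory Review Extension: 544 days (within the 1582-day cap) → +544 days → 7 November 2029.
Applicant Delay Offset: −349 days → 23 November 2028.

November 23, 2028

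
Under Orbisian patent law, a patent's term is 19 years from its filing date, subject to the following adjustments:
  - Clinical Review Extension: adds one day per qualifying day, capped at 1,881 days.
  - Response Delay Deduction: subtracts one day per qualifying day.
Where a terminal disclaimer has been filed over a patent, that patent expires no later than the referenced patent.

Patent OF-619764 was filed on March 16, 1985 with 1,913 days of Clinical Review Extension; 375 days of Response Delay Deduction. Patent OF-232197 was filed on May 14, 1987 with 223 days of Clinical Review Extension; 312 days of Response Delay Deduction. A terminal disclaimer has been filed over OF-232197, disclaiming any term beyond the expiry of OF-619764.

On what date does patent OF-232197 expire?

2006-02-14

Natural term of OF-232197:
  Base: filing + 19 years → 14 May 2006.
  Clinical Review Extension: 223 days (within the 1881-day cap) → +223 days → 23 December 2006.
  Response Delay Deduction: −312 days → 14 February 2006.
Expiry of referenced patent OF-619764:
  Base: filing + 19 years → 16 March 2004.
  Clinical Review Extension: 1913 days claimed exceeds the 1881-day cap, so +1881 days → 10 May 2009.
  Response Delay Deduction: −375 days → 30 April 2008.
Terminal disclaimer: OF-232197 expires on the earlier of 14 February 2006 and 30 April 2008.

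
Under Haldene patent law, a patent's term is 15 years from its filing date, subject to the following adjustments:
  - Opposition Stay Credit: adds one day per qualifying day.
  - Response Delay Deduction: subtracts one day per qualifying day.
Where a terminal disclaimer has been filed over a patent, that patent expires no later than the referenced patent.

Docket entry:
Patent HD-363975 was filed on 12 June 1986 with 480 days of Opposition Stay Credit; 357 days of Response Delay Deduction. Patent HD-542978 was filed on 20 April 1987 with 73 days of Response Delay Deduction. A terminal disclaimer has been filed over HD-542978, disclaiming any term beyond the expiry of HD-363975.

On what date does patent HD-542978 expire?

2001-10-13

Natural term of HD-542978:
  Base: filing + 15 years → 20 April 2002.
  Response Delay Deduction: −73 days → 6 February 2002.
Expiry of referenced patent HD-363975:
  Base: filing + 15 years → 12 June 2001.
  Opposition Stay Credit: +480 days → 5 October 2002.
  Response Delay Deduction: −357 days → 13 October 2001.
Terminal disclaimer: HD-542978 expires on the earlier of 6 February 2002 and 13 October 2001.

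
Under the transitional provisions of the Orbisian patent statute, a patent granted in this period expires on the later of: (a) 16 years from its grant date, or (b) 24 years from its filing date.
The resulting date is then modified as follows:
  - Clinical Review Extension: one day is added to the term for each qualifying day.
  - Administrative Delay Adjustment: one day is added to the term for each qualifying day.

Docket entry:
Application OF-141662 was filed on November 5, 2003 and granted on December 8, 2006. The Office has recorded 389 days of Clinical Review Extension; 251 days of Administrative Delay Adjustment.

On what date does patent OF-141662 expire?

August 6, 2029

(a) grant + 16 years → 8 December 2022.
(b) filing + 24 years → 5 November 2027.
Later of the two: 5 November 2027.
Clinical Review Extension: +389 days → 28 November 2028.
Administrative Delay Adjustment: +251 days → 6 August 2029.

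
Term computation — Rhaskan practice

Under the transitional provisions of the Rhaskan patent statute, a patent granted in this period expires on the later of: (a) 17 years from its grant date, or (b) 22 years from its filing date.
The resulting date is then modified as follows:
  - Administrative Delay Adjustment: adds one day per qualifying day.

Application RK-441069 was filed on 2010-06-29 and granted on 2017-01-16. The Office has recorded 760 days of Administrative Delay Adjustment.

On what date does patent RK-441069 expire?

(a) grant + 17 years → 16 January 2034.
(b) filing + 22 years → 29 June 2032.
Later of the two: 16 January 2034.
Administrative Delay Adjustment: +760 days → 15 February 2036.

2036-02-15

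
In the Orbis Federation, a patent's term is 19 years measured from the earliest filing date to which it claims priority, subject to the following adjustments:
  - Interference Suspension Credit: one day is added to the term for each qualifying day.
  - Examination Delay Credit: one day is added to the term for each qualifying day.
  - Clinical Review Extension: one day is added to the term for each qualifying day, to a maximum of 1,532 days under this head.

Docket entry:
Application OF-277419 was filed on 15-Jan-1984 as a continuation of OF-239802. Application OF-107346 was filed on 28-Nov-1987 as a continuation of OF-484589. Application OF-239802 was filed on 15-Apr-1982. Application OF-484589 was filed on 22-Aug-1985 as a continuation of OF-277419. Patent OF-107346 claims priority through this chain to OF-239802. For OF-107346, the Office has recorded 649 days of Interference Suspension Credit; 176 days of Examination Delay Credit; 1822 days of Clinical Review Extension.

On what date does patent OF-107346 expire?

Earliest priority filing: 15 April 1982.
Base term: 15 April 1982 + 19 years → 15 April 2001.
Interference Suspension Credit: +649 days → 24 January 2003.
Examination Delay Credit: +176 days → 19 July 2003.
Clinical Review Extension: 1822 days claimed exceeds the 1532-day cap, so +1532 days → 28 September 2007.

2007-09-28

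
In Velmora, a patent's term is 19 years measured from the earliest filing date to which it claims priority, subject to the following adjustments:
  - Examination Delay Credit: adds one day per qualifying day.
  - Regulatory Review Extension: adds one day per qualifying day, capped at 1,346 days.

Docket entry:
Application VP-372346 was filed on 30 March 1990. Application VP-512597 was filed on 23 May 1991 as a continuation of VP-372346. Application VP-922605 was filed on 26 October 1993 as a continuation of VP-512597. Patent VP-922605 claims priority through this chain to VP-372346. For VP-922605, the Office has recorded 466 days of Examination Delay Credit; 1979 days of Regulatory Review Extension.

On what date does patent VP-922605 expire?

March 16, 2014

Earliest priority filing: 30 March 1990.
Base term: 30 March 1990 + 19 years → 30 March 2009.
Examination Delay Credit: +466 days → 9 July 2010.
Regulatory Review Extension: 1979 days claimed exceeds the 1346-day cap, so +1346 days → 16 March 2014.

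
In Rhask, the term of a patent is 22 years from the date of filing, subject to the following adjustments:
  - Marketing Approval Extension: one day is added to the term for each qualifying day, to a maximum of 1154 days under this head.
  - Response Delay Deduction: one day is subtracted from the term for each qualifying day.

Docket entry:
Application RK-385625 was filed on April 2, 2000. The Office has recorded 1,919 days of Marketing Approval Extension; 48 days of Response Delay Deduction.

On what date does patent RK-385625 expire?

2025-04-12

Base term: filing date + 22 years → 2 April 2022.
Marketing Approval Extension: 1919 days claimed exceeds the 1154-day cap, so +1154 days → 30 May 2025.
Response Delay Deduction: −48 days → 12 April 2025.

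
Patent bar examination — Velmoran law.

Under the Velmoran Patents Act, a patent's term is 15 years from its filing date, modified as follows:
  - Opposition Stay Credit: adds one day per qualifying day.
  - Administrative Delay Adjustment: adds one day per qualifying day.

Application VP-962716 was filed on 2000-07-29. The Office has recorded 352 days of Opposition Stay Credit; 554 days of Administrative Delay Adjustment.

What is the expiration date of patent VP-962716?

Base term: filing date + 15 years → 29 July 2015.
Opposition Stay Credit: +352 days → 15 July 2016.
Administrative Delay Adjustment: +554 days → 20 January 2018.

2018-01-20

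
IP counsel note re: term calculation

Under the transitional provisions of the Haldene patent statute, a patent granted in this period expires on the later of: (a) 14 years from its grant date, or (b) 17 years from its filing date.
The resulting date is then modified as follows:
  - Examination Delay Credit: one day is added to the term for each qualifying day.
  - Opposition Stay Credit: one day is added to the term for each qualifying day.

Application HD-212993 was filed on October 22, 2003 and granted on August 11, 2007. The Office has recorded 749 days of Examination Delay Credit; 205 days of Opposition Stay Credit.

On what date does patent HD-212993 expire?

(a) grant + 14 years → 11 August 2021.
(b) filing + 17 years → 22 October 2020.
Later of the two: 11 August 2021.
Examination Delay Credit: +749 days → 30 August 2023.
Opposition Stay Credit: +205 days → 22 March 2024.

2024-03-22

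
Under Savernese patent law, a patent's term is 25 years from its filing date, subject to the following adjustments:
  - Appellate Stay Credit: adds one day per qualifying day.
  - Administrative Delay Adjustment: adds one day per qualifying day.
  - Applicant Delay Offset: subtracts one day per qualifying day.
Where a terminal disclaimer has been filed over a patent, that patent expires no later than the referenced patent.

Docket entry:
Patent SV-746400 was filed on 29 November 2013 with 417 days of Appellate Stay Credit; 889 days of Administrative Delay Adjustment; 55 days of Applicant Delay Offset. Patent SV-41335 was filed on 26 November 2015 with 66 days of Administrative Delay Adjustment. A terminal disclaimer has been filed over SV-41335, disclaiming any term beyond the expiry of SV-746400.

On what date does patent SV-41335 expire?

Natural term of SV-41335:
  Base: filing + 25 years → 26 November 2040.
  Administrative Delay Adjustment: +66 days → 31 January 2041.
Expiry of referenced patent SV-746400:
  Base: filing + 25 years → 29 November 2038.
  Appellate Stay Credit: +417 days → 20 January 2040.
  Administrative Delay Adjustment: +889 days → 27 June 2042.
  Applicant Delay Offset: −55 days → 3 May 2042.
Terminal disclaimer: SV-41335 expires on the earlier of 31 January 2041 and 3 May 2042.

2041-01-31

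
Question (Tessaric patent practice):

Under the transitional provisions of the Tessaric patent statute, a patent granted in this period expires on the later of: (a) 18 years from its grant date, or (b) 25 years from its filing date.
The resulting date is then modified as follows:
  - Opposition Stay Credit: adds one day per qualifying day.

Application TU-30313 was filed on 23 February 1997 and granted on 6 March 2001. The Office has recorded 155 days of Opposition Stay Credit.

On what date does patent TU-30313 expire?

2022-07-28

(a) grant + 18 years → 6 March 2019.
(b) filing + 25 years → 23 February 2022.
Later of the two: 23 February 2022.
Opposition Stay Credit: +155 days → 28 July 2022.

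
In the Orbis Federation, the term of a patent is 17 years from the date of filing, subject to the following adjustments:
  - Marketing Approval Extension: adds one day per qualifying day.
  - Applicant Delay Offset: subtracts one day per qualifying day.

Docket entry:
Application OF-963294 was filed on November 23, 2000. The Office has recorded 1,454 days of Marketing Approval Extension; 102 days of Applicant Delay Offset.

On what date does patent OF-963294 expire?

August 6, 2021

Base term: filing date + 17 years → 23 November 2017.
Marketing Approval Extension: +1454 days → 16 November 2021.
Applicant Delay Offset: −102 days → 6 August 2021.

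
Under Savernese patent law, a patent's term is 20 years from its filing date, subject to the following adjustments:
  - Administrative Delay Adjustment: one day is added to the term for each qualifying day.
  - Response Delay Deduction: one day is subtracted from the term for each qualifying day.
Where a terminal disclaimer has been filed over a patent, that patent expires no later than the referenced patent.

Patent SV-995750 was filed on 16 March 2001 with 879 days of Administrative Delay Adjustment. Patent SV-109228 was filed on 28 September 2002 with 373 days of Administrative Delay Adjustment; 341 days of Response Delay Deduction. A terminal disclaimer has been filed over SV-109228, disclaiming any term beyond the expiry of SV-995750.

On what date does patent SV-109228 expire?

2022-10-30

Natural term of SV-109228:
  Base: filing + 20 years → 28 September 2022.
  Administrative Delay Adjustment: +373 days → 6 October 2023.
  Response Delay Deduction: −341 days → 30 October 2022.
Expiry of referenced patent SV-995750:
  Base: filing + 20 years → 16 March 2021.
  Administrative Delay Adjustment: +879 days → 12 August 2023.
Terminal disclaimer: SV-109228 expires on the earlier of 30 October 2022 and 12 August 2023.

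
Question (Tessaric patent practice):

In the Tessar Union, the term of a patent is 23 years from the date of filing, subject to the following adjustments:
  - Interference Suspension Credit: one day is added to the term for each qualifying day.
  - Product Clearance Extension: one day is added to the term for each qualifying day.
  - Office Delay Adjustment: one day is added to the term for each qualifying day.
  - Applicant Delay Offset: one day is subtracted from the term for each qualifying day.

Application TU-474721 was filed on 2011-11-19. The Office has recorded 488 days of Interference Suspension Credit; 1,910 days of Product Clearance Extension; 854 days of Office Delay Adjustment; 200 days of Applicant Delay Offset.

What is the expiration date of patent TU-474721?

Base term: filing date + 23 years → 19 November 2034.
Interference Suspension Credit: +488 days → 21 March 2036.
Product Clearance Extension: +1910 days → 13 June 2041.
Office Delay Adjustment: +854 days → 15 October 2043.
Applicant Delay Offset: −200 days → 29 March 2043.

2043-03-29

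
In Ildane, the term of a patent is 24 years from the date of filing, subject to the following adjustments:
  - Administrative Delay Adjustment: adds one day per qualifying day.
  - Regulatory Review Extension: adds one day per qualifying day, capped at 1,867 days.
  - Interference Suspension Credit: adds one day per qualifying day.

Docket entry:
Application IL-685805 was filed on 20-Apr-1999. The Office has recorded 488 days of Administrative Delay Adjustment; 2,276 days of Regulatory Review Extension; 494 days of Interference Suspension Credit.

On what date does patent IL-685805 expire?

2031-02-06

Base term: filing date + 24 years → 20 April 2023.
Administrative Delay Adjustment: +488 days → 20 August 2024.
Regulatory Review Extension: 2276 days claimed exceeds the 1867-day cap, so +1867 days → 30 September 2029.
Interference Suspension Credit: +494 days → 6 February 2031.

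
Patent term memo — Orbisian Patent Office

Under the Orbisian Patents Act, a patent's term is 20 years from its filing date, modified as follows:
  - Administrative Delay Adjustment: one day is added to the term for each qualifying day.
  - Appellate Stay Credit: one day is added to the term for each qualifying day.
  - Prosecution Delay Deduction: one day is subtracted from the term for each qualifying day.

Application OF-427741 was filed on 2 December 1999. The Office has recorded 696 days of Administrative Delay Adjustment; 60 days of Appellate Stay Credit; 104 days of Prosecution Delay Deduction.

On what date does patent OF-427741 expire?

September 14, 2021

Base term: filing date + 20 years → 2 December 2019.
Administrative Delay Adjustment: +696 days → 28 October 2021.
Appellate Stay Credit: +60 days → 27 December 2021.
Prosecution Delay Deduction: −104 days → 14 September 2021.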